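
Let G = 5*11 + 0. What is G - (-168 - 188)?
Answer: 411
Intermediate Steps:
G = 55 (G = 55 + 0 = 55)
G - (-168 - 188) = 55 - (-168 - 188) = 55 - 1*(-356) = 55 + 356 = 411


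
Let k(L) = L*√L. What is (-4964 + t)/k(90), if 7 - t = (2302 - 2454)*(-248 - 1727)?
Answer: -101719*√10/900 ≈ -357.40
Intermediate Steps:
t = -300193 (t = 7 - (2302 - 2454)*(-248 - 1727) = 7 - (-152)*(-1975) = 7 - 1*300200 = 7 - 300200 = -300193)
k(L) = L^(3/2)
(-4964 + t)/k(90) = (-4964 - 300193)/(90^(3/2)) = -305157*√10/2700 = -101719*√10/900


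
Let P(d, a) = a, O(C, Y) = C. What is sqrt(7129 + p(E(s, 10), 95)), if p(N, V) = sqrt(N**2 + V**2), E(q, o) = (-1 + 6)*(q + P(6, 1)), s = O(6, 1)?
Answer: sqrt(7129 + 5*sqrt(410)) ≈ 85.031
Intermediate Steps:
s = 6
E(q, o) = 5 + 5*q (E(q, o) = (-1 + 6)*(q + 1) = 5*(1 + q) = 5 + 5*q)
sqrt(7129 + p(E(s, 10), 95)) = sqrt(7129 + sqrt((5 + 5*6)**2 + 95**2)) = sqrt(7129 + sqrt((5 + 30)**2 + 9025)) = sqrt(7129 + sqrt(35**2 + 9025)) = sqrt(7129 + sqrt(1225 + 9025)) = sqrt(7129 + sqrt(10250)) = sqrt(7129 + 5*sqrt(410))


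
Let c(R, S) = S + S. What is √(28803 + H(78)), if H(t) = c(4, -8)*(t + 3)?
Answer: √27507 ≈ 165.85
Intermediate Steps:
c(R, S) = 2*S
H(t) = -48 - 16*t (H(t) = (2*(-8))*(t + 3) = -16*(3 + t) = -48 - 16*t)
√(28803 + H(78)) = √(28803 + (-48 - 16*78)) = √(28803 + (-48 - 1248)) = √(28803 - 1296) = √27507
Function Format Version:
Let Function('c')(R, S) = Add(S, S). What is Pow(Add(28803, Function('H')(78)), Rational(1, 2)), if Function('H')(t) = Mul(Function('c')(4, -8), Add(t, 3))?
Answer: Pow(27507, Rational(1, 2)) ≈ 165.85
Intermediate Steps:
Function('c')(R, S) = Mul(2, S)
Function('H')(t) = Add(-48, Mul(-16, t)) (Function('H')(t) = Mul(Mul(2, -8), Add(t, 3)) = Mul(-16, Add(3, t)) = Add(-48, Mul(-16, t)))
Pow(Add(28803, Function('H')(78)), Rational(1, 2)) = Pow(Add(28803, Add(-48, Mul(-16, 78))), Rational(1, 2)) = Pow(Add(28803, Add(-48, -1248)), Rational(1, 2)) = Pow(Add(28803, -1296), Rational(1, 2)) = Pow(27507, Rational(1, 2))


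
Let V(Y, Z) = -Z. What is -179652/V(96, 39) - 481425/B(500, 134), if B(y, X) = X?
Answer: 1765931/1742 ≈ 1013.7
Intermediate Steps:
-179652/V(96, 39) - 481425/B(500, 134) = -179652/((-1*39)) - 481425/134 = -179652/(-39) - 481425*1/134 = -179652*(-1/39) - 481425/134 = 59884/13 - 481425/134 = 1765931/1742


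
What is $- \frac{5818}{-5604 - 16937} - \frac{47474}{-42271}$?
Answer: $\frac{1316044112}{952830611} \approx 1.3812$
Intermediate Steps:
$- \frac{5818}{-5604 - 16937} - \frac{47474}{-42271} = - \frac{5818}{-22541} - - \frac{47474}{42271} = \left(-5818\right) \left(- \frac{1}{22541}\right) + \frac{47474}{42271} = \frac{5818}{22541} + \frac{47474}{42271} = \frac{1316044112}{952830611}$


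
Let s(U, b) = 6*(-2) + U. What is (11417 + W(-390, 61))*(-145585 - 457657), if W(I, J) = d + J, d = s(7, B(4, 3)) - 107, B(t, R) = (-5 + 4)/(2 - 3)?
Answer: -6856448572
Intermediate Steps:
B(t, R) = 1 (B(t, R) = -1/(-1) = -1*(-1) = 1)
s(U, b) = -12 + U
d = -112 (d = (-12 + 7) - 107 = -5 - 107 = -112)
W(I, J) = -112 + J
(11417 + W(-390, 61))*(-145585 - 457657) = (11417 + (-112 + 61))*(-145585 - 457657) = (11417 - 51)*(-603242) = 11366*(-603242) = -6856448572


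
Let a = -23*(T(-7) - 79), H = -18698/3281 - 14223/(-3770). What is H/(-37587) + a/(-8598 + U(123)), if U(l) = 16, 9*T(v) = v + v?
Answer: -645902164625797/2992505919337935 ≈ -0.21584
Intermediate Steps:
T(v) = 2*v/9 (T(v) = (v + v)/9 = (2*v)/9 = 2*v/9)
H = -23825797/12369370 (H = -18698*1/3281 - 14223*(-1/3770) = -18698/3281 + 14223/3770 = -23825797/12369370 ≈ -1.9262)
a = 16675/9 (a = -23*((2/9)*(-7) - 79) = -23*(-14/9 - 79) = -23*(-725/9) = 16675/9 ≈ 1852.8)
H/(-37587) + a/(-8598 + U(123)) = -23825797/12369370/(-37587) + 16675/(9*(-8598 + 16)) = -23825797/12369370*(-1/37587) + (16675/9)/(-8582) = 23825797/464927510190 + (16675/9)*(-1/8582) = 23825797/464927510190 - 16675/77238 = -645902164625797/2992505919337935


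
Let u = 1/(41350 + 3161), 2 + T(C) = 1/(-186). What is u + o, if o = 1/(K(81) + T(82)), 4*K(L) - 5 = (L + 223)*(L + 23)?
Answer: 19498099/130862651577 ≈ 0.00014900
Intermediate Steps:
T(C) = -373/186 (T(C) = -2 + 1/(-186) = -2 - 1/186 = -373/186)
K(L) = 5/4 + (23 + L)*(223 + L)/4 (K(L) = 5/4 + ((L + 223)*(L + 23))/4 = 5/4 + ((223 + L)*(23 + L))/4 = 5/4 + ((23 + L)*(223 + L))/4 = 5/4 + (23 + L)*(223 + L)/4)
o = 372/2940007 (o = 1/((2567/2 + (¼)*81² + (123/2)*81) - 373/186) = 1/((2567/2 + (¼)*6561 + 9963/2) - 373/186) = 1/((2567/2 + 6561/4 + 9963/2) - 373/186) = 1/(31621/4 - 373/186) = 1/(2940007/372) = 372/2940007 ≈ 0.00012653)
u = 1/44511 ≈ 2.2466e-5
u + o = 1/44511 + 372/2940007 = 19498099/130862651577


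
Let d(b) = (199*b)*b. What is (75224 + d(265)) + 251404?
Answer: 14301403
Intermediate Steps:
d(b) = 199*b²
(75224 + d(265)) + 251404 = (75224 + 199*265²) + 251404 = (75224 + 199*70225) + 251404 = (75224 + 13974775) + 251404 = 14049999 + 251404 = 14301403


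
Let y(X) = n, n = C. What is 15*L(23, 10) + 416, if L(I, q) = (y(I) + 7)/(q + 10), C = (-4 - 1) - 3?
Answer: 1661/4 ≈ 415.25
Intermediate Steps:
C = -8 (C = -5 - 3 = -8)
n = -8
y(X) = -8
L(I, q) = -1/(10 + q) (L(I, q) = (-8 + 7)/(q + 10) = -1/(10 + q))
15*L(23, 10) + 416 = 15*(-1/(10 + 10)) + 416 = 15*(-1/20) + 416 = -¾ + 416 = 1661/4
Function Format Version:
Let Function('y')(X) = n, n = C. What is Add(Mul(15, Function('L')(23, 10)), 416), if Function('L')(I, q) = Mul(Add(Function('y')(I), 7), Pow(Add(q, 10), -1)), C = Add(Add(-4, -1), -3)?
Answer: Rational(1661, 4) ≈ 415.25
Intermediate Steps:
C = -8 (C = Add(-5, -3) = -8)
n = -8
Function('y')(X) = -8
Function('L')(I, q) = Mul(-1, Pow(Add(10, q), -1)) (Function('L')(I, q) = Mul(Add(-8, 7), Pow(Add(q, 10), -1)) = Mul(-1, Pow(Add(10, q), -1)))
Add(Mul(15, Function('L')(23, 10)), 416) = Add(Mul(15, Mul(-1, Pow(Add(10, 10), -1))), 416) = Add(Mul(15, Mul(-1, Pow(20, -1))), 416) = Add(Mul(15, Mul(-1, Rational(1, 20))), 416) = Add(Mul(15, Rational(-1, 20)), 416) = Add(Rational(-3, 4), 416) = Rational(1661, 4)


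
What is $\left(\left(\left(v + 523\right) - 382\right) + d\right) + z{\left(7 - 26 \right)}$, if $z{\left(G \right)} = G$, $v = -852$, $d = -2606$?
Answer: $-3336$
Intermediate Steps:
$\left(\left(\left(v + 523\right) - 382\right) + d\right) + z{\left(7 - 26 \right)} = \left(\left(\left(-852 + 523\right) - 382\right) - 2606\right) + \left(7 - 26\right) = \left(\left(-329 - 382\right) - 2606\right) - 19 = \left(-711 - 2606\right) - 19 = -3317 - 19 = -3336$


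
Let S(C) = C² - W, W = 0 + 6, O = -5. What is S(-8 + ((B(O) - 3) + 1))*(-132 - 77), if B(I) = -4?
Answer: -39710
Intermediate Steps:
W = 6
S(C) = -6 + C² (S(C) = C² - 1*6 = C² - 6 = -6 + C²)
S(-8 + ((B(O) - 3) + 1))*(-132 - 77) = (-6 + (-8 + ((-4 - 3) + 1))²)*(-132 - 77) = (-6 + (-8 + (-7 + 1))²)*(-209) = (-6 + (-8 - 6)²)*(-209) = (-6 + (-14)²)*(-209) = (-6 + 196)*(-209) = 190*(-209) = -39710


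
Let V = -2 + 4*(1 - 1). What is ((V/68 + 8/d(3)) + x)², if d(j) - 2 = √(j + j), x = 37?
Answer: 1081201/1156 + 3940*√6/17 ≈ 1503.0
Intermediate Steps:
d(j) = 2 + √2*√j (d(j) = 2 + √(j + j) = 2 + √(2*j) = 2 + √2*√j)
V = -2 (V = -2 + 4*0 = -2 + 0 = -2)
((V/68 + 8/d(3)) + x)² = ((-2/68 + 8/(2 + √2*√3)) + 37)² = ((-2*1/68 + 8/(2 + √6)) + 37)² = ((-1/34 + 8/(2 + √6)) + 37)² = (1257/34 + 8/(2 + √6))²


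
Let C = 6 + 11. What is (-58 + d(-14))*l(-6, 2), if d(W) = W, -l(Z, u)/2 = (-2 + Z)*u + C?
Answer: 144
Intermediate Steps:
C = 17
l(Z, u) = -34 - 2*u*(-2 + Z) (l(Z, u) = -2*((-2 + Z)*u + 17) = -2*(u*(-2 + Z) + 17) = -2*(17 + u*(-2 + Z)) = -34 - 2*u*(-2 + Z))
(-58 + d(-14))*l(-6, 2) = (-58 - 14)*(-34 + 4*2 - 2*(-6)*2) = -72*(-34 + 8 + 24) = -72*(-2) = 144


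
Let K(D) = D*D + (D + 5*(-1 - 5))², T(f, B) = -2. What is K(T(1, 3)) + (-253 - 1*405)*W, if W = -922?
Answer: 607704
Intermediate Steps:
K(D) = D² + (-30 + D)² (K(D) = D² + (D + 5*(-6))² = D² + (D - 30)² = D² + (-30 + D)²)
K(T(1, 3)) + (-253 - 1*405)*W = ((-2)² + (-30 - 2)²) + (-253 - 1*405)*(-922) = (4 + (-32)²) + (-253 - 405)*(-922) = (4 + 1024) - 658*(-922) = 1028 + 606676 = 607704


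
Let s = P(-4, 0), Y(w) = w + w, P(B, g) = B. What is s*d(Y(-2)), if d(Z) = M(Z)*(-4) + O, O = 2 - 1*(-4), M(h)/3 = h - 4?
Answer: -408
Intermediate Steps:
M(h) = -12 + 3*h (M(h) = 3*(h - 4) = 3*(-4 + h) = -12 + 3*h)
Y(w) = 2*w
O = 6 (O = 2 + 4 = 6)
s = -4
d(Z) = 54 - 12*Z (d(Z) = (-12 + 3*Z)*(-4) + 6 = (48 - 12*Z) + 6 = 54 - 12*Z)
s*d(Y(-2)) = -4*(54 - 24*(-2)) = -4*(54 - 12*(-4)) = -4*(54 + 48) = -4*102 = -408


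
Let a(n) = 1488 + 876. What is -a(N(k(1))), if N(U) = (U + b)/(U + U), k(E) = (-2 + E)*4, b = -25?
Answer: -2364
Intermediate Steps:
k(E) = -8 + 4*E
N(U) = (-25 + U)/(2*U) (N(U) = (U - 25)/(U + U) = (-25 + U)/((2*U)) = (-25 + U)*(1/(2*U)) = (-25 + U)/(2*U))
a(n) = 2364
-a(N(k(1))) = -1*2364 = -2364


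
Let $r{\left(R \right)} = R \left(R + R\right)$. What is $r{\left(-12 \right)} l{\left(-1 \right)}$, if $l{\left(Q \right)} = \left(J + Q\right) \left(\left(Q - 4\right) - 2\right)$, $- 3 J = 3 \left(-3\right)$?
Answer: $-4032$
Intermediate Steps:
$J = 3$ ($J = - \frac{3 \left(-3\right)}{3} = \left(- \frac{1}{3}\right) \left(-9\right) = 3$)
$r{\left(R \right)} = 2 R^{2}$ ($r{\left(R \right)} = R 2 R = 2 R^{2}$)
$l{\left(Q \right)} = \left(-6 + Q\right) \left(3 + Q\right)$ ($l{\left(Q \right)} = \left(3 + Q\right) \left(\left(Q - 4\right) - 2\right) = \left(3 + Q\right) \left(\left(-4 + Q\right) - 2\right) = \left(3 + Q\right) \left(-6 + Q\right) = \left(-6 + Q\right) \left(3 + Q\right)$)
$r{\left(-12 \right)} l{\left(-1 \right)} = 2 \left(-12\right)^{2} \left(-18 + \left(-1\right)^{2} - -3\right) = 2 \cdot 144 \left(-18 + 1 + 3\right) = 288 \left(-14\right) = -4032$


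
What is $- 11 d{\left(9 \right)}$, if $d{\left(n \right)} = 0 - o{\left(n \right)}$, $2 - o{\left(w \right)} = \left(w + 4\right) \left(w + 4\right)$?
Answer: $-1837$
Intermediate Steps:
$o{\left(w \right)} = 2 - \left(4 + w\right)^{2}$ ($o{\left(w \right)} = 2 - \left(w + 4\right) \left(w + 4\right) = 2 - \left(4 + w\right) \left(4 + w\right) = 2 - \left(4 + w\right)^{2}$)
$d{\left(n \right)} = -2 + \left(4 + n\right)^{2}$ ($d{\left(n \right)} = 0 - \left(2 - \left(4 + n\right)^{2}\right) = 0 + \left(-2 + \left(4 + n\right)^{2}\right) = -2 + \left(4 + n\right)^{2}$)
$- 11 d{\left(9 \right)} = - 11 \left(-2 + \left(4 + 9\right)^{2}\right) = - 11 \left(-2 + 13^{2}\right) = - 11 \left(-2 + 169\right) = \left(-11\right) 167 = -1837$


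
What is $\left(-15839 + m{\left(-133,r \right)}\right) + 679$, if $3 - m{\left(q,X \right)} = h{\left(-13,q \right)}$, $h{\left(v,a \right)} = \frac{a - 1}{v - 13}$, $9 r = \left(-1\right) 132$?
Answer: $- \frac{197108}{13} \approx -15162.0$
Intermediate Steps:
$r = - \frac{44}{3}$ ($r = \frac{\left(-1\right) 132}{9} = \frac{1}{9} \left(-132\right) = - \frac{44}{3} \approx -14.667$)
$h{\left(v,a \right)} = \frac{-1 + a}{-13 + v}$
$m{\left(q,X \right)} = \frac{77}{26} + \frac{q}{26}$ ($m{\left(q,X \right)} = 3 - \frac{-1 + q}{-13 - 13} = 3 - \frac{-1 + q}{-26} = 3 - - \frac{-1 + q}{26} = 3 - \left(\frac{1}{26} - \frac{q}{26}\right) = 3 + \left(- \frac{1}{26} + \frac{q}{26}\right) = \frac{77}{26} + \frac{q}{26}$)
$\left(-15839 + m{\left(-133,r \right)}\right) + 679 = \left(-15839 + \left(\frac{77}{26} + \frac{1}{26} \left(-133\right)\right)\right) + 679 = \left(-15839 + \left(\frac{77}{26} - \frac{133}{26}\right)\right) + 679 = \left(-15839 - \frac{28}{13}\right) + 679 = - \frac{205935}{13} + 679 = - \frac{197108}{13}$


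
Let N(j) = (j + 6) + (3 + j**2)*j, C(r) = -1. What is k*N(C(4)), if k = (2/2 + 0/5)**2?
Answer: 1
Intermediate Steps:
N(j) = 6 + j + j*(3 + j**2) (N(j) = (6 + j) + j*(3 + j**2) = 6 + j + j*(3 + j**2))
k = 1 (k = (2*(1/2) + 0*(1/5))**2 = (1 + 0)**2 = 1**2 = 1)
k*N(C(4)) = 1*(6 + (-1)**3 + 4*(-1)) = 1*(6 - 1 - 4) = 1*1 = 1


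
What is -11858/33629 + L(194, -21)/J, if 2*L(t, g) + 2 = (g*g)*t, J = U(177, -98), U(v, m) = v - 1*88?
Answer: 1437458742/2992981 ≈ 480.28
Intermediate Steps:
U(v, m) = -88 + v (U(v, m) = v - 88 = -88 + v)
J = 89 (J = -88 + 177 = 89)
L(t, g) = -1 + t*g²/2 (L(t, g) = -1 + ((g*g)*t)/2 = -1 + (g²*t)/2 = -1 + (t*g²)/2 = -1 + t*g²/2)
-11858/33629 + L(194, -21)/J = -11858/33629 + (-1 + (½)*194*(-21)²)/89 = -11858*1/33629 + (-1 + (½)*194*441)*(1/89) = -11858/33629 + (-1 + 42777)*(1/89) = -11858/33629 + 42776*(1/89) = -11858/33629 + 42776/89 = 1437458742/2992981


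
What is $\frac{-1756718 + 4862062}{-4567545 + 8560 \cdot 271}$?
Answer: $- \frac{3105344}{2247785} \approx -1.3815$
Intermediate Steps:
$\frac{-1756718 + 4862062}{-4567545 + 8560 \cdot 271} = \frac{3105344}{-4567545 + 2319760} = \frac{3105344}{-2247785} = 3105344 \left(- \frac{1}{2247785}\right) = - \frac{3105344}{2247785}$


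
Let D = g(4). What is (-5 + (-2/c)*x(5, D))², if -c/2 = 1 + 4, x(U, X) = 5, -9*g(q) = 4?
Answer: 16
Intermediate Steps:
g(q) = -4/9 (g(q) = -⅑*4 = -4/9)
D = -4/9 ≈ -0.44444
c = -10 (c = -2*(1 + 4) = -2*5 = -10)
(-5 + (-2/c)*x(5, D))² = (-5 - 2/(-10)*5)² = (-5 - 2*(-⅒)*5)² = (-5 + (⅕)*5)² = (-5 + 1)² = (-4)² = 16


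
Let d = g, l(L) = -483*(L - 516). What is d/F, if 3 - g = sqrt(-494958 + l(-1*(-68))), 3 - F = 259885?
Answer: -3/259882 + I*sqrt(278574)/259882 ≈ -1.1544e-5 + 0.0020309*I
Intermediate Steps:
F = -259882 (F = 3 - 1*259885 = 3 - 259885 = -259882)
l(L) = 249228 - 483*L (l(L) = -483*(-516 + L) = 249228 - 483*L)
g = 3 - I*sqrt(278574) (g = 3 - sqrt(-494958 + (249228 - (-483)*(-68))) = 3 - sqrt(-494958 + (249228 - 483*68)) = 3 - sqrt(-494958 + (249228 - 32844)) = 3 - sqrt(-494958 + 216384) = 3 - sqrt(-278574) = 3 - I*sqrt(278574) ≈ 3.0 - 527.8*I)
d = 3 - I*sqrt(278574) ≈ 3.0 - 527.8*I
d/F = (3 - I*sqrt(278574))/(-259882) = (3 - I*sqrt(278574))*(-1/259882) = -3/259882 + I*sqrt(278574)/259882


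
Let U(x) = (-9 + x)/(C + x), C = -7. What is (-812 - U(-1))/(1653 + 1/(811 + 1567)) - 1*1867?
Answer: -14681605707/7861670 ≈ -1867.5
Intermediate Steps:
U(x) = (-9 + x)/(-7 + x)
(-812 - U(-1))/(1653 + 1/(811 + 1567)) - 1*1867 = (-812 - (-9 - 1)/(-7 - 1))/(1653 + 1/(811 + 1567)) - 1*1867 = (-812 - (-10)/(-8))/(1653 + 1/2378) - 1867 = (-812 - (-1)*(-10)/8)/(1653 + 1/2378) - 1867 = (-812 - 1*5/4)/(3930835/2378) - 1867 = (-812 - 5/4)*(2378/3930835) - 1867 = -3253/4*2378/3930835 - 1867 = -3867817/7861670 - 1867 = -14681605707/7861670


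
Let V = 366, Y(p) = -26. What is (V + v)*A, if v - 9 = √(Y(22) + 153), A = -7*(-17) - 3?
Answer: 43500 + 116*√127 ≈ 44807.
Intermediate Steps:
A = 116 (A = 119 - 3 = 116)
v = 9 + √127 (v = 9 + √(-26 + 153) = 9 + √127 ≈ 20.269)
(V + v)*A = (366 + (9 + √127))*116 = (375 + √127)*116 = 43500 + 116*√127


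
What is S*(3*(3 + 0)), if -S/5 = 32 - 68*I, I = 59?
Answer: 179100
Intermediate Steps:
S = 19900 (S = -5*(32 - 68*59) = -5*(32 - 4012) = -5*(-3980) = 19900)
S*(3*(3 + 0)) = 19900*(3*(3 + 0)) = 19900*(3*3) = 19900*9 = 179100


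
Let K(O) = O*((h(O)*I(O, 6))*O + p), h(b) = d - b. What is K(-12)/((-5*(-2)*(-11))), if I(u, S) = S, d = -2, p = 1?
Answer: -4314/55 ≈ -78.436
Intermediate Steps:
h(b) = -2 - b
K(O) = O*(1 + O*(-12 - 6*O)) (K(O) = O*(((-2 - O)*6)*O + 1) = O*((-12 - 6*O)*O + 1) = O*(O*(-12 - 6*O) + 1) = O*(1 + O*(-12 - 6*O)))
K(-12)/((-5*(-2)*(-11))) = (-1*(-12)*(-1 + 6*(-12)*(2 - 12)))/((-5*(-2)*(-11))) = (-1*(-12)*(-1 + 6*(-12)*(-10)))/((10*(-11))) = -1*(-12)*(-1 + 720)/(-110) = -1*(-12)*719*(-1/110) = 8628*(-1/110) = -4314/55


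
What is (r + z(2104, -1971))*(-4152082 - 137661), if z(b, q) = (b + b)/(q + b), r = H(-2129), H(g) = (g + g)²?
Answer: -10344154231910460/133 ≈ -7.7776e+13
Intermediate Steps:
H(g) = 4*g² (H(g) = (2*g)² = 4*g²)
r = 18130564 (r = 4*(-2129)² = 4*4532641 = 18130564)
z(b, q) = 2*b/(b + q) (z(b, q) = (2*b)/(b + q) = 2*b/(b + q))
(r + z(2104, -1971))*(-4152082 - 137661) = (18130564 + 2*2104/(2104 - 1971))*(-4152082 - 137661) = (18130564 + 2*2104/133)*(-4289743) = (18130564 + 2*2104*(1/133))*(-4289743) = (18130564 + 4208/133)*(-4289743) = (2411369220/133)*(-4289743) = -10344154231910460/133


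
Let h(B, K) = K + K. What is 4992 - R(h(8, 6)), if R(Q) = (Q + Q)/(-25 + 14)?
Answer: 54936/11 ≈ 4994.2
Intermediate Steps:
h(B, K) = 2*K
R(Q) = -2*Q/11 (R(Q) = (2*Q)/(-11) = (2*Q)*(-1/11) = -2*Q/11)
4992 - R(h(8, 6)) = 4992 - (-2)*2*6/11 = 4992 - (-2)*12/11 = 4992 - 1*(-24/11) = 4992 + 24/11 = 54936/11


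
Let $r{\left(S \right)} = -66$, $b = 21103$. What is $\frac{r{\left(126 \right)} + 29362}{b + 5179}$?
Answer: $\frac{14648}{13141} \approx 1.1147$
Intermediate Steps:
$\frac{r{\left(126 \right)} + 29362}{b + 5179} = \frac{-66 + 29362}{21103 + 5179} = \frac{29296}{26282} = 29296 \cdot \frac{1}{26282} = \frac{14648}{13141}$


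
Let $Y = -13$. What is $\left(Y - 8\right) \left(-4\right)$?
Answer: $84$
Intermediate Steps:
$\left(Y - 8\right) \left(-4\right) = \left(-13 - 8\right) \left(-4\right) = \left(-21\right) \left(-4\right) = 84$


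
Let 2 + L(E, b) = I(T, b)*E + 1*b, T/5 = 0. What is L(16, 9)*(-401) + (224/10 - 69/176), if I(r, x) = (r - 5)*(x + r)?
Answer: 251622807/880 ≈ 2.8594e+5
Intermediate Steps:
T = 0 (T = 5*0 = 0)
I(r, x) = (-5 + r)*(r + x)
L(E, b) = -2 + b - 5*E*b (L(E, b) = -2 + ((0² - 5*0 - 5*b + 0*b)*E + 1*b) = -2 + ((0 + 0 - 5*b + 0)*E + b) = -2 + ((-5*b)*E + b) = -2 + (-5*E*b + b) = -2 + (b - 5*E*b) = -2 + b - 5*E*b)
L(16, 9)*(-401) + (224/10 - 69/176) = (-2 + 9 - 5*16*9)*(-401) + (224/10 - 69/176) = (-2 + 9 - 720)*(-401) + (224*(⅒) - 69*1/176) = -713*(-401) + (112/5 - 69/176) = 285913 + 19367/880 = 251622807/880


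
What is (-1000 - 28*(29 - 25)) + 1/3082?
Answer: -3427183/3082 ≈ -1112.0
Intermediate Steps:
(-1000 - 28*(29 - 25)) + 1/3082 = (-1000 - 28*4) + 1/3082 = (-1000 - 112) + 1/3082 = -1112 + 1/3082 = -3427183/3082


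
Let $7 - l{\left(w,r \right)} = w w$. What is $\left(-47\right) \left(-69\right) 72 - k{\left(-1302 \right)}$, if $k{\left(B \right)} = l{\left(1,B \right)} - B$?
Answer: $232188$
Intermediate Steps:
$l{\left(w,r \right)} = 7 - w^{2}$ ($l{\left(w,r \right)} = 7 - w w = 7 - w^{2}$)
$k{\left(B \right)} = 6 - B$ ($k{\left(B \right)} = \left(7 - 1^{2}\right) - B = \left(7 - 1\right) - B = 6 - B$)
$\left(-47\right) \left(-69\right) 72 - k{\left(-1302 \right)} = \left(-47\right) \left(-69\right) 72 - \left(6 - -1302\right) = 3243 \cdot 72 - \left(6 + 1302\right) = 233496 - 1308 = 232188$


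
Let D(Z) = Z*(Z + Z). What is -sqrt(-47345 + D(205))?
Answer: -sqrt(36705) ≈ -191.59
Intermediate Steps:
D(Z) = 2*Z**2 (D(Z) = Z*(2*Z) = 2*Z**2)
-sqrt(-47345 + D(205)) = -sqrt(-47345 + 2*205**2) = -sqrt(-47345 + 2*42025) = -sqrt(-47345 + 84050) = -sqrt(36705)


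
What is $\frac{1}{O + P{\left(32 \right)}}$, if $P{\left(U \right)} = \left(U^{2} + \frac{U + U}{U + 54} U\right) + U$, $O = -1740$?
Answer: $- \frac{43}{28388} \approx -0.0015147$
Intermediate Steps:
$P{\left(U \right)} = U + U^{2} + \frac{2 U^{2}}{54 + U}$ ($P{\left(U \right)} = \left(U^{2} + \frac{2 U}{54 + U} U\right) + U = \left(U^{2} + \frac{2 U^{2}}{54 + U}\right) + U = U + U^{2} + \frac{2 U^{2}}{54 + U}$)
$\frac{1}{O + P{\left(32 \right)}} = \frac{1}{-1740 + \frac{32 \left(54 + 32^{2} + 57 \cdot 32\right)}{54 + 32}} = \frac{1}{-1740 + \frac{32 \left(54 + 1024 + 1824\right)}{86}} = \frac{1}{-1740 + 32 \cdot \frac{1}{86} \cdot 2902} = \frac{1}{-1740 + \frac{46432}{43}} = \frac{1}{- \frac{28388}{43}} = - \frac{43}{28388}$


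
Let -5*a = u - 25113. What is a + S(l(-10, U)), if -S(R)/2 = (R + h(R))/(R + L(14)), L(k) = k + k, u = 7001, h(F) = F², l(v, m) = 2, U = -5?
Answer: 3622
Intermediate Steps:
L(k) = 2*k
S(R) = -2*(R + R²)/(28 + R) (S(R) = -2*(R + R²)/(R + 2*14) = -2*(R + R²)/(R + 28) = -2*(R + R²)/(28 + R))
a = 18112/5 (a = -(7001 - 25113)/5 = -⅕*(-18112) = 18112/5 ≈ 3622.4)
a + S(l(-10, U)) = 18112/5 + 2*2*(-1 - 1*2)/(28 + 2) = 18112/5 + 2*2*(-1 - 2)/30 = 18112/5 + 2*2*(1/30)*(-3) = 18112/5 - ⅖ = 3622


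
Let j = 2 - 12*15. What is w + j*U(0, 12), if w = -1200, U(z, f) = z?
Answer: -1200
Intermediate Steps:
j = -178 (j = 2 - 180 = -178)
w + j*U(0, 12) = -1200 - 178*0 = -1200 + 0 = -1200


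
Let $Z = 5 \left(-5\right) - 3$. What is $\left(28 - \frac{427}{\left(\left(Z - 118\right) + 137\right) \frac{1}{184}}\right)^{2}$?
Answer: $\frac{6212592400}{81} \approx 7.6699 \cdot 10^{7}$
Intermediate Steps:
$Z = -28$ ($Z = -25 - 3 = -28$)
$\left(28 - \frac{427}{\left(\left(Z - 118\right) + 137\right) \frac{1}{184}}\right)^{2} = \left(28 - \frac{427}{\left(\left(-28 - 118\right) + 137\right) \frac{1}{184}}\right)^{2} = \left(28 - \frac{427}{\left(-146 + 137\right) \frac{1}{184}}\right)^{2} = \left(28 - \frac{427}{\left(-9\right) \frac{1}{184}}\right)^{2} = \left(28 - \frac{427}{- \frac{9}{184}}\right)^{2} = \left(28 - - \frac{78568}{9}\right)^{2} = \left(28 + \frac{78568}{9}\right)^{2} = \left(\frac{78820}{9}\right)^{2} = \frac{6212592400}{81}$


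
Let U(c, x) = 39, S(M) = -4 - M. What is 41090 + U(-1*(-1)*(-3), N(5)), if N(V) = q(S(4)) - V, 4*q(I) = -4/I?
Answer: 41129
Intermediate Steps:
q(I) = -1/I (q(I) = (-4/I)/4 = -1/I)
N(V) = ⅛ - V (N(V) = -1/(-4 - 1*4) - V = -1/(-4 - 4) - V = -1/(-8) - V = -1*(-⅛) - V = ⅛ - V)
41090 + U(-1*(-1)*(-3), N(5)) = 41090 + 39 = 41129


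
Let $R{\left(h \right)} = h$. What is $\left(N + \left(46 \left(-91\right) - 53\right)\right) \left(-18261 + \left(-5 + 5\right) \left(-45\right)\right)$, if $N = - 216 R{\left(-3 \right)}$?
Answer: $65575251$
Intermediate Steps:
$N = 648$ ($N = \left(-216\right) \left(-3\right) = 648$)
$\left(N + \left(46 \left(-91\right) - 53\right)\right) \left(-18261 + \left(-5 + 5\right) \left(-45\right)\right) = \left(648 + \left(46 \left(-91\right) - 53\right)\right) \left(-18261 + \left(-5 + 5\right) \left(-45\right)\right) = \left(648 - 4239\right) \left(-18261 + 0 \left(-45\right)\right) = \left(648 - 4239\right) \left(-18261 + 0\right) = \left(-3591\right) \left(-18261\right) = 65575251$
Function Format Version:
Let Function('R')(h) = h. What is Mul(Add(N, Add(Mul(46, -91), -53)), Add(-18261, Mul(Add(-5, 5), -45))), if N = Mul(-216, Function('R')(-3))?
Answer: 65575251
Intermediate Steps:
N = 648 (N = Mul(-216, -3) = 648)
Mul(Add(N, Add(Mul(46, -91), -53)), Add(-18261, Mul(Add(-5, 5), -45))) = Mul(Add(648, Add(Mul(46, -91), -53)), Add(-18261, Mul(Add(-5, 5), -45))) = Mul(Add(648, Add(-4186, -53)), Add(-18261, Mul(0, -45))) = Mul(Add(648, -4239), Add(-18261, 0)) = Mul(-3591, -18261) = 65575251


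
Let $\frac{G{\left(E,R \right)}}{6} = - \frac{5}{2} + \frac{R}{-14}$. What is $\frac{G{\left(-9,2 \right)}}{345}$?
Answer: $- \frac{37}{805} \approx -0.045963$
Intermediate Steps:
$G{\left(E,R \right)} = -15 - \frac{3 R}{7}$ ($G{\left(E,R \right)} = 6 \left(- \frac{5}{2} + \frac{R}{-14}\right) = 6 \left(\left(-5\right) \frac{1}{2} + R \left(- \frac{1}{14}\right)\right) = 6 \left(- \frac{5}{2} - \frac{R}{14}\right) = -15 - \frac{3 R}{7}$)
$\frac{G{\left(-9,2 \right)}}{345} = \frac{-15 - \frac{6}{7}}{345} = \left(-15 - \frac{6}{7}\right) \frac{1}{345} = \left(- \frac{111}{7}\right) \frac{1}{345} = - \frac{37}{805}$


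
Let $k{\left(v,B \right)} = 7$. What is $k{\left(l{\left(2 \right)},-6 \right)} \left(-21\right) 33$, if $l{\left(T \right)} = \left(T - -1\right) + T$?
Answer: $-4851$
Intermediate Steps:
$l{\left(T \right)} = 1 + 2 T$ ($l{\left(T \right)} = \left(T + 1\right) + T = \left(1 + T\right) + T = 1 + 2 T$)
$k{\left(l{\left(2 \right)},-6 \right)} \left(-21\right) 33 = 7 \left(-21\right) 33 = \left(-147\right) 33 = -4851$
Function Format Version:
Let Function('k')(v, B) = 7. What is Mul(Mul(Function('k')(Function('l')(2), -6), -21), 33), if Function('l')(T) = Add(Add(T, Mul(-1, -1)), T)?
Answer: -4851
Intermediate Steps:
Function('l')(T) = Add(1, Mul(2, T)) (Function('l')(T) = Add(Add(T, 1), T) = Add(Add(1, T), T) = Add(1, Mul(2, T)))
Mul(Mul(Function('k')(Function('l')(2), -6), -21), 33) = Mul(Mul(7, -21), 33) = Mul(-147, 33) = -4851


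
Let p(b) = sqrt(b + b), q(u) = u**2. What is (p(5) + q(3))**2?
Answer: (9 + sqrt(10))**2 ≈ 147.92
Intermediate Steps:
p(b) = sqrt(2)*sqrt(b) (p(b) = sqrt(2*b) = sqrt(2)*sqrt(b))
(p(5) + q(3))**2 = (sqrt(2)*sqrt(5) + 3**2)**2 = (sqrt(10) + 9)**2 = (9 + sqrt(10))**2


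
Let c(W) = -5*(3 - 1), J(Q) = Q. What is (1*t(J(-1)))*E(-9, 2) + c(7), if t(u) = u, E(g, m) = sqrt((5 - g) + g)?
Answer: -10 - sqrt(5) ≈ -12.236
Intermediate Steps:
E(g, m) = sqrt(5)
c(W) = -10 (c(W) = -5*2 = -10)
(1*t(J(-1)))*E(-9, 2) + c(7) = (1*(-1))*sqrt(5) - 10 = -sqrt(5) - 10 = -10 - sqrt(5)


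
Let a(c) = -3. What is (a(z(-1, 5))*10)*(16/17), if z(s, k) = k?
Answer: -480/17 ≈ -28.235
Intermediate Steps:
(a(z(-1, 5))*10)*(16/17) = (-3*10)*(16/17) = -480/17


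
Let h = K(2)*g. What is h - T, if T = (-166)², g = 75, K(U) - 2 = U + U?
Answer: -27106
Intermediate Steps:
K(U) = 2 + 2*U (K(U) = 2 + (U + U) = 2 + 2*U)
T = 27556
h = 450 (h = (2 + 2*2)*75 = (2 + 4)*75 = 6*75 = 450)
h - T = 450 - 1*27556 = 450 - 27556 = -27106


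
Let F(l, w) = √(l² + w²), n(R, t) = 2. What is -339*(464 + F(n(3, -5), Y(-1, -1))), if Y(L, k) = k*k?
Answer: -157296 - 339*√5 ≈ -1.5805e+5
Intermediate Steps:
Y(L, k) = k²
-339*(464 + F(n(3, -5), Y(-1, -1))) = -339*(464 + √(2² + ((-1)²)²)) = -339*(464 + √(4 + 1²)) = -339*(464 + √(4 + 1)) = -339*(464 + √5) = -157296 - 339*√5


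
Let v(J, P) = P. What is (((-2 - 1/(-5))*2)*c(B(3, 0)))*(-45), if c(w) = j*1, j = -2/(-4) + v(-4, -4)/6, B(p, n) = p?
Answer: -27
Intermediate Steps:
j = -⅙ (j = -2/(-4) - 4/6 = -2*(-¼) - 4*⅙ = ½ - ⅔ = -⅙ ≈ -0.16667)
c(w) = -⅙ (c(w) = -⅙*1 = -⅙)
(((-2 - 1/(-5))*2)*c(B(3, 0)))*(-45) = (((-2 - 1/(-5))*2)*(-⅙))*(-45) = (((-2 - 1*(-⅕))*2)*(-⅙))*(-45) = (((-2 + ⅕)*2)*(-⅙))*(-45) = (-9/5*2*(-⅙))*(-45) = -18/5*(-⅙)*(-45) = (⅗)*(-45) = -27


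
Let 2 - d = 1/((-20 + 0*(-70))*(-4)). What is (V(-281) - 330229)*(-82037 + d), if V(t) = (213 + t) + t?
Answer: 1084758814489/40 ≈ 2.7119e+10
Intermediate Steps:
V(t) = 213 + 2*t
d = 159/80 (d = 2 - 1/((-20 + 0*(-70))*(-4)) = 2 - 1/((-20 + 0)*(-4)) = 2 - 1/((-20*(-4))) = 2 - 1/80 = 159/80 ≈ 1.9875)
(V(-281) - 330229)*(-82037 + d) = ((213 + 2*(-281)) - 330229)*(-82037 + 159/80) = ((213 - 562) - 330229)*(-6562801/80) = (-349 - 330229)*(-6562801/80) = -330578*(-6562801/80) = 1084758814489/40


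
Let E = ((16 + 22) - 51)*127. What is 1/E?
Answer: -1/1651 ≈ -0.00060569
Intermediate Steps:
E = -1651 (E = (38 - 51)*127 = -13*127 = -1651)
1/E = 1/(-1651) = -1/1651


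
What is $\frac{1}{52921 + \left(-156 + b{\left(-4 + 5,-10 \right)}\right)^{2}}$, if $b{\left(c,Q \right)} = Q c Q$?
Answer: $\frac{1}{56057} \approx 1.7839 \cdot 10^{-5}$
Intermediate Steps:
$b{\left(c,Q \right)} = c Q^{2}$ ($b{\left(c,Q \right)} = Q Q c = c Q^{2}$)
$\frac{1}{52921 + \left(-156 + b{\left(-4 + 5,-10 \right)}\right)^{2}} = \frac{1}{52921 + \left(-156 + \left(-4 + 5\right) \left(-10\right)^{2}\right)^{2}} = \frac{1}{52921 + \left(-156 + 1 \cdot 100\right)^{2}} = \frac{1}{52921 + \left(-156 + 100\right)^{2}} = \frac{1}{52921 + \left(-56\right)^{2}} = \frac{1}{52921 + 3136} = \frac{1}{56057}$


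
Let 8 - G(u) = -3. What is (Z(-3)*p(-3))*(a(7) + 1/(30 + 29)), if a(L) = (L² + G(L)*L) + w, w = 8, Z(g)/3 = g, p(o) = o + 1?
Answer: 142326/59 ≈ 2412.3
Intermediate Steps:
p(o) = 1 + o
G(u) = 11 (G(u) = 8 - 1*(-3) = 8 + 3 = 11)
Z(g) = 3*g
a(L) = 8 + L² + 11*L (a(L) = (L² + 11*L) + 8 = 8 + L² + 11*L)
(Z(-3)*p(-3))*(a(7) + 1/(30 + 29)) = ((3*(-3))*(1 - 3))*((8 + 7² + 11*7) + 1/(30 + 29)) = (-9*(-2))*((8 + 49 + 77) + 1/59) = 18*(134 + 1/59) = 18*(7907/59) = 142326/59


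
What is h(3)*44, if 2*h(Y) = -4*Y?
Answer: -264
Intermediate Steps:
h(Y) = -2*Y (h(Y) = (-4*Y)/2 = -2*Y)
h(3)*44 = -2*3*44 = -6*44 = -264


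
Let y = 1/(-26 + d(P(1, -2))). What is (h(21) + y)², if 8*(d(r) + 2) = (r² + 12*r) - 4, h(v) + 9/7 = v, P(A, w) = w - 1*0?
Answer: 18241441/47089 ≈ 387.38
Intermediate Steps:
P(A, w) = w (P(A, w) = w + 0 = w)
h(v) = -9/7 + v
d(r) = -5/2 + r²/8 + 3*r/2 (d(r) = -2 + ((r² + 12*r) - 4)/8 = -2 + (-4 + r² + 12*r)/8 = -2 + (-½ + r²/8 + 3*r/2) = -5/2 + r²/8 + 3*r/2)
y = -1/31 (y = 1/(-26 + (-5/2 + (⅛)*(-2)² + (3/2)*(-2))) = 1/(-26 + (-5/2 + (⅛)*4 - 3)) = 1/(-26 + (-5/2 + ½ - 3)) = 1/(-26 - 5) = 1/(-31) = -1/31 ≈ -0.032258)
(h(21) + y)² = ((-9/7 + 21) - 1/31)² = (138/7 - 1/31)² = (4271/217)² = 18241441/47089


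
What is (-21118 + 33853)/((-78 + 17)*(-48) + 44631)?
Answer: 4245/15853 ≈ 0.26777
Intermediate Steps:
(-21118 + 33853)/((-78 + 17)*(-48) + 44631) = 12735/(-61*(-48) + 44631) = 12735/(2928 + 44631) = 12735/47559 = 12735*(1/47559) = 4245/15853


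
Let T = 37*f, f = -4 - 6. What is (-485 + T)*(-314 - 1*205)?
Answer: 443745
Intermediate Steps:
f = -10
T = -370 (T = 37*(-10) = -370)
(-485 + T)*(-314 - 1*205) = (-485 - 370)*(-314 - 1*205) = -855*(-314 - 205) = -855*(-519) = 443745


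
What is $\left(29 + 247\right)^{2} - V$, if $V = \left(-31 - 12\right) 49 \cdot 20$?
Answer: $118316$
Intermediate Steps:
$V = -42140$ ($V = \left(-43\right) 49 \cdot 20 = \left(-2107\right) 20 = -42140$)
$\left(29 + 247\right)^{2} - V = \left(29 + 247\right)^{2} - -42140 = 276^{2} + 42140 = 76176 + 42140 = 118316$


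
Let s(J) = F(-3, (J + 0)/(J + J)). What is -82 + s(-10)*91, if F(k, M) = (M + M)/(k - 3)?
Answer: -583/6 ≈ -97.167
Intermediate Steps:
F(k, M) = 2*M/(-3 + k) (F(k, M) = (2*M)/(-3 + k) = 2*M/(-3 + k))
s(J) = -⅙ (s(J) = 2*((J + 0)/(J + J))/(-3 - 3) = 2*(J/((2*J)))/(-6) = 2*(J*(1/(2*J)))*(-⅙) = 2*(½)*(-⅙) = -⅙)
-82 + s(-10)*91 = -82 - ⅙*91 = -82 - 91/6 = -583/6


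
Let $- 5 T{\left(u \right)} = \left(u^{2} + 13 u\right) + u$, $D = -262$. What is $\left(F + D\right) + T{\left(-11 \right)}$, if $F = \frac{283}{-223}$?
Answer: $- \frac{286186}{1115} \approx -256.67$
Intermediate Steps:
$F = - \frac{283}{223}$ ($F = 283 \left(- \frac{1}{223}\right) = - \frac{283}{223} \approx -1.2691$)
$T{\left(u \right)} = - \frac{14 u}{5} - \frac{u^{2}}{5}$ ($T{\left(u \right)} = - \frac{\left(u^{2} + 13 u\right) + u}{5} = - \frac{u^{2} + 14 u}{5} = - \frac{14 u}{5} - \frac{u^{2}}{5}$)
$\left(F + D\right) + T{\left(-11 \right)} = \left(- \frac{283}{223} - 262\right) - - \frac{11 \left(14 - 11\right)}{5} = - \frac{58709}{223} - \left(- \frac{11}{5}\right) 3 = - \frac{58709}{223} + \frac{33}{5} = - \frac{286186}{1115}$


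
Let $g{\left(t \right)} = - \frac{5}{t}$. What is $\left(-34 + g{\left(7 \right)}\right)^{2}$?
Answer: $\frac{59049}{49} \approx 1205.1$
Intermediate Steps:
$\left(-34 + g{\left(7 \right)}\right)^{2} = \left(-34 - \frac{5}{7}\right)^{2} = \left(- \frac{243}{7}\right)^{2} = \frac{59049}{49}$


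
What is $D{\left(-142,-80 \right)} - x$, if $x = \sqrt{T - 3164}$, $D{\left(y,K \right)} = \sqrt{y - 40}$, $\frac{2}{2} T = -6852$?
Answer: $i \left(\sqrt{182} - 4 \sqrt{626}\right) \approx - 86.589 i$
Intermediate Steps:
$T = -6852$
$D{\left(y,K \right)} = \sqrt{-40 + y}$
$x = 4 i \sqrt{626}$ ($x = \sqrt{-6852 - 3164} = \sqrt{-10016} = 4 i \sqrt{626} \approx 100.08 i$)
$D{\left(-142,-80 \right)} - x = \sqrt{-40 - 142} - 4 i \sqrt{626} = \sqrt{-182} - 4 i \sqrt{626} = i \sqrt{182} - 4 i \sqrt{626}$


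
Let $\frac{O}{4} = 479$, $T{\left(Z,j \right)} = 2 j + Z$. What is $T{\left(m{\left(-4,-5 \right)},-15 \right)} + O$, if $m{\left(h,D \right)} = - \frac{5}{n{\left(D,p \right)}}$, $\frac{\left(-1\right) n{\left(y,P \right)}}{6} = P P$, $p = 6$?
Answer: $\frac{407381}{216} \approx 1886.0$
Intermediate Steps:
$n{\left(y,P \right)} = - 6 P^{2}$ ($n{\left(y,P \right)} = - 6 P P = - 6 P^{2}$)
$m{\left(h,D \right)} = \frac{5}{216}$ ($m{\left(h,D \right)} = - \frac{5}{\left(-6\right) 6^{2}} = - \frac{5}{\left(-6\right) 36} = - \frac{5}{-216} = \left(-5\right) \left(- \frac{1}{216}\right) = \frac{5}{216}$)
$T{\left(Z,j \right)} = Z + 2 j$
$O = 1916$ ($O = 4 \cdot 479 = 1916$)
$T{\left(m{\left(-4,-5 \right)},-15 \right)} + O = \left(\frac{5}{216} + 2 \left(-15\right)\right) + 1916 = \left(\frac{5}{216} - 30\right) + 1916 = - \frac{6475}{216} + 1916 = \frac{407381}{216}$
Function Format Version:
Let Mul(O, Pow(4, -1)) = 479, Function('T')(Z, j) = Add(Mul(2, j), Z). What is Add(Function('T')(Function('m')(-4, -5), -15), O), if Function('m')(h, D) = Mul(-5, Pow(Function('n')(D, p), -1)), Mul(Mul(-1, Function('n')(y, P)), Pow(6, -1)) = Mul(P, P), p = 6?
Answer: Rational(407381, 216) ≈ 1886.0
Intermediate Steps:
Function('n')(y, P) = Mul(-6, Pow(P, 2)) (Function('n')(y, P) = Mul(-6, Mul(P, P)) = Mul(-6, Pow(P, 2)))
Function('m')(h, D) = Rational(5, 216) (Function('m')(h, D) = Mul(-5, Pow(Mul(-6, Pow(6, 2)), -1)) = Mul(-5, Pow(Mul(-6, 36), -1)) = Mul(-5, Pow(-216, -1)) = Mul(-5, Rational(-1, 216)) = Rational(5, 216))
Function('T')(Z, j) = Add(Z, Mul(2, j))
O = 1916 (O = Mul(4, 479) = 1916)
Add(Function('T')(Function('m')(-4, -5), -15), O) = Add(Add(Rational(5, 216), Mul(2, -15)), 1916) = Add(Add(Rational(5, 216), -30), 1916) = Add(Rational(-6475, 216), 1916) = Rational(407381, 216)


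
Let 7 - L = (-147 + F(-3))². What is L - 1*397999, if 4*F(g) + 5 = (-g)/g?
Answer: -1680177/4 ≈ -4.2004e+5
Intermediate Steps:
F(g) = -3/2 (F(g) = -5/4 + ((-g)/g)/4 = -5/4 + (¼)*(-1) = -5/4 - ¼ = -3/2)
L = -88181/4 (L = 7 - (-147 - 3/2)² = 7 - (-297/2)² = 7 - 1*88209/4 = 7 - 88209/4 = -88181/4 ≈ -22045.)
L - 1*397999 = -88181/4 - 1*397999 = -88181/4 - 397999 = -1680177/4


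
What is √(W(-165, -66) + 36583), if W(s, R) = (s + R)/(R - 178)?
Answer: √544515463/122 ≈ 191.27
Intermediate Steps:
W(s, R) = (R + s)/(-178 + R)
√(W(-165, -66) + 36583) = √((-66 - 165)/(-178 - 66) + 36583) = √(-231/(-244) + 36583) = √(-1/244*(-231) + 36583) = √(231/244 + 36583) = √(8926483/244) = √544515463/122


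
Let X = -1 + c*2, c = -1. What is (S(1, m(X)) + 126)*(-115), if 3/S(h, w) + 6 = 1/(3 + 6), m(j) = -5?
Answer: -764865/53 ≈ -14431.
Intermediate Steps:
X = -3 (X = -1 - 1*2 = -1 - 2 = -3)
S(h, w) = -27/53 (S(h, w) = 3/(-6 + 1/(3 + 6)) = 3/(-6 + 1/9) = 3/(-6 + ⅑) = 3/(-53/9) = 3*(-9/53) = -27/53)
(S(1, m(X)) + 126)*(-115) = (-27/53 + 126)*(-115) = (6651/53)*(-115) = -764865/53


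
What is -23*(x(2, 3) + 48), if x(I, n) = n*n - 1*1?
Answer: -1288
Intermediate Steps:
x(I, n) = -1 + n² (x(I, n) = n² - 1 = -1 + n²)
-23*(x(2, 3) + 48) = -23*((-1 + 3²) + 48) = -23*((-1 + 9) + 48) = -23*(8 + 48) = -23*56 = -1288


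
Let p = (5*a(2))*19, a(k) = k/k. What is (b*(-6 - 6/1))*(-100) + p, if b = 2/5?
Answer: 575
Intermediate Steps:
b = ⅖ (b = 2*(⅕) = ⅖ ≈ 0.40000)
a(k) = 1
p = 95 (p = (5*1)*19 = 5*19 = 95)
(b*(-6 - 6/1))*(-100) + p = (2*(-6 - 6/1)/5)*(-100) + 95 = (2*(-6 - 6*1)/5)*(-100) + 95 = (2*(-6 - 6)/5)*(-100) + 95 = ((⅖)*(-12))*(-100) + 95 = -24/5*(-100) + 95 = 480 + 95 = 575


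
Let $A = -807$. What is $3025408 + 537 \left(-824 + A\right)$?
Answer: $2149561$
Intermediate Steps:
$3025408 + 537 \left(-824 + A\right) = 3025408 + 537 \left(-824 - 807\right) = 3025408 + 537 \left(-1631\right) = 3025408 - 875847 = 2149561$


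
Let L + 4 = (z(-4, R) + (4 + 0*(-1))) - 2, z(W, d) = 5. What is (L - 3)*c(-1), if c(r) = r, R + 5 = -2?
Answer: 0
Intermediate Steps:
R = -7 (R = -5 - 2 = -7)
L = 3 (L = -4 + ((5 + (4 + 0*(-1))) - 2) = -4 + ((5 + (4 + 0)) - 2) = -4 + ((5 + 4) - 2) = -4 + (9 - 2) = -4 + 7 = 3)
(L - 3)*c(-1) = (3 - 3)*(-1) = 0*(-1) = 0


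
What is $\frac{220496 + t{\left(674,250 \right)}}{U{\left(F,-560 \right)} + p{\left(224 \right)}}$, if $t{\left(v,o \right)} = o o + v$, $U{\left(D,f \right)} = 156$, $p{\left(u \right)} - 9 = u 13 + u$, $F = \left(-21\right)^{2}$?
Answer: $\frac{283670}{3301} \approx 85.935$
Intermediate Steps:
$F = 441$
$p{\left(u \right)} = 9 + 14 u$ ($p{\left(u \right)} = 9 + \left(u 13 + u\right) = 9 + \left(13 u + u\right) = 9 + 14 u$)
$t{\left(v,o \right)} = v + o^{2}$ ($t{\left(v,o \right)} = o^{2} + v = v + o^{2}$)
$\frac{220496 + t{\left(674,250 \right)}}{U{\left(F,-560 \right)} + p{\left(224 \right)}} = \frac{220496 + \left(674 + 250^{2}\right)}{156 + \left(9 + 14 \cdot 224\right)} = \frac{220496 + \left(674 + 62500\right)}{156 + \left(9 + 3136\right)} = \frac{220496 + 63174}{156 + 3145} = \frac{283670}{3301}$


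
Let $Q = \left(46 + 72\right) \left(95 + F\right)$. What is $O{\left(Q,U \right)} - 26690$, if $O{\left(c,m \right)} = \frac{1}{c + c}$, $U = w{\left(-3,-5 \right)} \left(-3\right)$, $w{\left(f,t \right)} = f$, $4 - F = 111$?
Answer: $- \frac{75586081}{2832} \approx -26690.0$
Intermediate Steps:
$F = -107$ ($F = 4 - 111 = -107$)
$Q = -1416$ ($Q = \left(46 + 72\right) \left(95 - 107\right) = 118 \left(-12\right) = -1416$)
$U = 9$ ($U = \left(-3\right) \left(-3\right) = 9$)
$O{\left(c,m \right)} = \frac{1}{2 c}$
$O{\left(Q,U \right)} - 26690 = \frac{1}{2 \left(-1416\right)} - 26690 = \frac{1}{2} \left(- \frac{1}{1416}\right) - 26690 = - \frac{1}{2832} - 26690 = - \frac{75586081}{2832}$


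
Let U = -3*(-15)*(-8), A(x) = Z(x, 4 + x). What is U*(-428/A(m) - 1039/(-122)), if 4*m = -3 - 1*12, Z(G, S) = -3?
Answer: -3319980/61 ≈ -54426.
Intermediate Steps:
m = -15/4 (m = (-3 - 1*12)/4 = (-3 - 12)/4 = (¼)*(-15) = -15/4 ≈ -3.7500)
A(x) = -3
U = -360 (U = 45*(-8) = -360)
U*(-428/A(m) - 1039/(-122)) = -360*(-428/(-3) - 1039/(-122)) = -360*(-428*(-⅓) - 1039*(-1/122)) = -360*(428/3 + 1039/122) = -360*55333/366 = -3319980/61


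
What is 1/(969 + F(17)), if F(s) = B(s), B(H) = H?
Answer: 1/986 ≈ 0.0010142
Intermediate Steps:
F(s) = s
1/(969 + F(17)) = 1/(969 + 17) = 1/986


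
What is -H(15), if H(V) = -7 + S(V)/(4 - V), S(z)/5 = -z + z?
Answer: 7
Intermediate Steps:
S(z) = 0 (S(z) = 5*(-z + z) = 5*0 = 0)
H(V) = -7 (H(V) = -7 + 0/(4 - V) = -7 + 0 = -7)
-H(15) = -1*(-7) = 7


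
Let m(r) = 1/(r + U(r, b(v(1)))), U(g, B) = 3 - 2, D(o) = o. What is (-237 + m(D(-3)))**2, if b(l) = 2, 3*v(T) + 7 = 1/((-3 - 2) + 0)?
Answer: 225625/4 ≈ 56406.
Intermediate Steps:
v(T) = -12/5 (v(T) = -7/3 + 1/(3*((-3 - 2) + 0)) = -7/3 + 1/(3*(-5 + 0)) = -7/3 + (1/3)/(-5) = -7/3 + (1/3)*(-1/5) = -7/3 - 1/15 = -12/5)
U(g, B) = 1
m(r) = 1/(1 + r) (m(r) = 1/(r + 1) = 1/(1 + r))
(-237 + m(D(-3)))**2 = (-237 + 1/(1 - 3))**2 = (-237 + 1/(-2))**2 = (-237 - 1/2)**2 = (-475/2)**2 = 225625/4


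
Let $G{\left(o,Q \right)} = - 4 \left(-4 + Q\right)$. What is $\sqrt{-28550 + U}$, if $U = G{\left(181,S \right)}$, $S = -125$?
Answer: $i \sqrt{28034} \approx 167.43 i$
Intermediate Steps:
$G{\left(o,Q \right)} = 16 - 4 Q$
$U = 516$ ($U = 16 - -500 = 16 + 500 = 516$)
$\sqrt{-28550 + U} = \sqrt{-28550 + 516} = \sqrt{-28034} = i \sqrt{28034}$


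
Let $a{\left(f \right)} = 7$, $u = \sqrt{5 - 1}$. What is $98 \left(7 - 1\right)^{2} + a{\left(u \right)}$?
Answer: $3535$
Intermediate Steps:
$u = 2$ ($u = \sqrt{4} = 2$)
$98 \left(7 - 1\right)^{2} + a{\left(u \right)} = 98 \left(7 - 1\right)^{2} + 7 = 98 \cdot 6^{2} + 7 = 98 \cdot 36 + 7 = 3528 + 7 = 3535$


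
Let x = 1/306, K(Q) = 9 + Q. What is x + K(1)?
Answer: 3061/306 ≈ 10.003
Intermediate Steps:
x = 1/306 ≈ 0.0032680
x + K(1) = 1/306 + (9 + 1) = 1/306 + 10 = 3061/306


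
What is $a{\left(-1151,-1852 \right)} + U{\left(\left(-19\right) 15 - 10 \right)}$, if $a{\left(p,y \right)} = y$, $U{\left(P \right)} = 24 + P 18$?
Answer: $-7138$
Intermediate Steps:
$U{\left(P \right)} = 24 + 18 P$
$a{\left(-1151,-1852 \right)} + U{\left(\left(-19\right) 15 - 10 \right)} = -1852 + \left(24 + 18 \left(\left(-19\right) 15 - 10\right)\right) = -1852 + \left(24 + 18 \left(-285 - 10\right)\right) = -1852 + \left(24 + 18 \left(-295\right)\right) = -1852 + \left(24 - 5310\right) = -1852 - 5286 = -7138$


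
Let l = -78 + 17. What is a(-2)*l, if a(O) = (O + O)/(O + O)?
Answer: -61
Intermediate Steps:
a(O) = 1 (a(O) = (2*O)/((2*O)) = (2*O)*(1/(2*O)) = 1)
l = -61
a(-2)*l = 1*(-61) = -61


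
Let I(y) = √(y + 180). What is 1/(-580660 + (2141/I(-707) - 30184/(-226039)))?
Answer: -129215261074493508/75030118176418903412113 + 904061659541*I*√527/75030118176418903412113 ≈ -1.7222e-6 + 2.7661e-10*I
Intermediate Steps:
I(y) = √(180 + y)
1/(-580660 + (2141/I(-707) - 30184/(-226039))) = 1/(-580660 + (2141/(√(180 - 707)) - 30184/(-226039))) = 1/(-580660 + (2141/(√(-527)) - 30184*(-1/226039))) = 1/(-580660 + (2141/((I*√527)) + 2744/20549)) = 1/(-580660 + (2141*(-I*√527/527) + 2744/20549)) = 1/(-580660 + (-2141*I*√527/527 + 2744/20549)) = 1/(-580660 + (2744/20549 - 2141*I*√527/527)) = 1/(-11931979596/20549 - 2141*I*√527/527)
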